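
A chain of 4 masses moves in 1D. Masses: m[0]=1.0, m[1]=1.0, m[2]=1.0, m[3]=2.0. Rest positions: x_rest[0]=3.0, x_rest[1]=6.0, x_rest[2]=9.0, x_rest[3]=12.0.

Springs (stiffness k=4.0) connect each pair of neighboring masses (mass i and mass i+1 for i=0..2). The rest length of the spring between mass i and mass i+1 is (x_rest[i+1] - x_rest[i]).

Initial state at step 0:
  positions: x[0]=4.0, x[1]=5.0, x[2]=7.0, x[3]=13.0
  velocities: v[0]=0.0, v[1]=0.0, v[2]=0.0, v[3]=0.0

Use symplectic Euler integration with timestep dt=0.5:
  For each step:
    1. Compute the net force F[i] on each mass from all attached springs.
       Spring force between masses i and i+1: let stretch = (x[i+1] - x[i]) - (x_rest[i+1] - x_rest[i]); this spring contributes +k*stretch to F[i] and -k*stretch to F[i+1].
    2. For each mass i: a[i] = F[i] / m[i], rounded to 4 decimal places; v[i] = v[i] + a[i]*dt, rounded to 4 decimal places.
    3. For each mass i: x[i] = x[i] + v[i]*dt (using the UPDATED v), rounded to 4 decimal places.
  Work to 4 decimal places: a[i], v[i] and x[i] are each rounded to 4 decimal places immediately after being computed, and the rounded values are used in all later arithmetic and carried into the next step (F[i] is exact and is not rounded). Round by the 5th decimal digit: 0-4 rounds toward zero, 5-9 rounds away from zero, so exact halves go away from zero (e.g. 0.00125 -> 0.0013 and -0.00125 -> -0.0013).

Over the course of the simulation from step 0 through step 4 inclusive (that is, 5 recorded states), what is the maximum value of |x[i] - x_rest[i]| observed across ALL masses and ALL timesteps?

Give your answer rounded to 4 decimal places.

Answer: 2.5000

Derivation:
Step 0: x=[4.0000 5.0000 7.0000 13.0000] v=[0.0000 0.0000 0.0000 0.0000]
Step 1: x=[2.0000 6.0000 11.0000 11.5000] v=[-4.0000 2.0000 8.0000 -3.0000]
Step 2: x=[1.0000 8.0000 10.5000 11.2500] v=[-2.0000 4.0000 -1.0000 -0.5000]
Step 3: x=[4.0000 5.5000 8.2500 12.1250] v=[6.0000 -5.0000 -4.5000 1.7500]
Step 4: x=[5.5000 4.2500 7.1250 12.5625] v=[3.0000 -2.5000 -2.2500 0.8750]
Max displacement = 2.5000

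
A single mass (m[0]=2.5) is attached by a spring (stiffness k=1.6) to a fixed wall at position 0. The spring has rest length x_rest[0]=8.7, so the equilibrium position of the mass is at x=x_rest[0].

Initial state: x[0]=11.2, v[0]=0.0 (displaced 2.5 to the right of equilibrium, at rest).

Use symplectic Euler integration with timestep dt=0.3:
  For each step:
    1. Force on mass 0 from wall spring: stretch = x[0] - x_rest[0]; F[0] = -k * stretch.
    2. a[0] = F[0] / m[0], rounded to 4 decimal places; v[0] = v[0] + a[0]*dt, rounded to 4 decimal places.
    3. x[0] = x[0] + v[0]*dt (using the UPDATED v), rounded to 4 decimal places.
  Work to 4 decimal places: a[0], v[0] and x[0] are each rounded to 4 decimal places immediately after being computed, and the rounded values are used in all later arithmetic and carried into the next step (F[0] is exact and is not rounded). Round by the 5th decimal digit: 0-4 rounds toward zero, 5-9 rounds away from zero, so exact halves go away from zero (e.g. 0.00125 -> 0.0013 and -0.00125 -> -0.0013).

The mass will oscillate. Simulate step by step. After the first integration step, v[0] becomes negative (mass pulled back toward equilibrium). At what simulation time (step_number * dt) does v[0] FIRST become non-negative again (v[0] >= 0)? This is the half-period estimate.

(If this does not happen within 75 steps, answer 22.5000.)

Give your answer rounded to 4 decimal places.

Step 0: x=[11.2000] v=[0.0000]
Step 1: x=[11.0560] v=[-0.4800]
Step 2: x=[10.7763] v=[-0.9323]
Step 3: x=[10.3770] v=[-1.3309]
Step 4: x=[9.8811] v=[-1.6529]
Step 5: x=[9.3172] v=[-1.8797]
Step 6: x=[8.7177] v=[-1.9982]
Step 7: x=[8.1172] v=[-2.0016]
Step 8: x=[7.5503] v=[-1.8897]
Step 9: x=[7.0496] v=[-1.6690]
Step 10: x=[6.6440] v=[-1.3521]
Step 11: x=[6.3568] v=[-0.9574]
Step 12: x=[6.2046] v=[-0.5075]
Step 13: x=[6.1961] v=[-0.0284]
Step 14: x=[6.3318] v=[0.4524]
First v>=0 after going negative at step 14, time=4.2000

Answer: 4.2000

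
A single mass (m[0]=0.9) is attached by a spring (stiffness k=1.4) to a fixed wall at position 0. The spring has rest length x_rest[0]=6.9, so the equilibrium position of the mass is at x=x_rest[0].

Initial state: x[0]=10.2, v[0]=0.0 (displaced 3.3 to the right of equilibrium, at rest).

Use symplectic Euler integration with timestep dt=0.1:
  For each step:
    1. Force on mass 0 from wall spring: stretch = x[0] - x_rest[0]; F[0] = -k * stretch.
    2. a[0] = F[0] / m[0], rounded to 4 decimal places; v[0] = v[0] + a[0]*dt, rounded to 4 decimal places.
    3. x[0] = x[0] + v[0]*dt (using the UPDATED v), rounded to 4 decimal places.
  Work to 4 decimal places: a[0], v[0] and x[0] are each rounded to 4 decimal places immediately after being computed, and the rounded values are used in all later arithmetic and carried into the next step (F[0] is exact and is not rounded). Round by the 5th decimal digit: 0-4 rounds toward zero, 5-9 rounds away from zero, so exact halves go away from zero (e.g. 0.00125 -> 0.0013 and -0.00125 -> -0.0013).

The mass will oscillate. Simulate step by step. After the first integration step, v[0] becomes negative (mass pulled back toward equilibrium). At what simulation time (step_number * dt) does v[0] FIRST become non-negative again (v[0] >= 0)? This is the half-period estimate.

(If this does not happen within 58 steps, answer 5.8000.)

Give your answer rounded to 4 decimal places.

Answer: 2.6000

Derivation:
Step 0: x=[10.2000] v=[0.0000]
Step 1: x=[10.1487] v=[-0.5133]
Step 2: x=[10.0468] v=[-1.0187]
Step 3: x=[9.8960] v=[-1.5082]
Step 4: x=[9.6986] v=[-1.9742]
Step 5: x=[9.4577] v=[-2.4095]
Step 6: x=[9.1770] v=[-2.8074]
Step 7: x=[8.8608] v=[-3.1616]
Step 8: x=[8.5141] v=[-3.4666]
Step 9: x=[8.1423] v=[-3.7177]
Step 10: x=[7.7512] v=[-3.9110]
Step 11: x=[7.3469] v=[-4.0434]
Step 12: x=[6.9356] v=[-4.1129]
Step 13: x=[6.5238] v=[-4.1184]
Step 14: x=[6.1178] v=[-4.0599]
Step 15: x=[5.7240] v=[-3.9382]
Step 16: x=[5.3485] v=[-3.7553]
Step 17: x=[4.9971] v=[-3.5140]
Step 18: x=[4.6753] v=[-3.2180]
Step 19: x=[4.3881] v=[-2.8719]
Step 20: x=[4.1400] v=[-2.4812]
Step 21: x=[3.9348] v=[-2.0519]
Step 22: x=[3.7757] v=[-1.5907]
Step 23: x=[3.6652] v=[-1.1047]
Step 24: x=[3.6051] v=[-0.6015]
Step 25: x=[3.5962] v=[-0.0890]
Step 26: x=[3.6387] v=[0.4249]
First v>=0 after going negative at step 26, time=2.6000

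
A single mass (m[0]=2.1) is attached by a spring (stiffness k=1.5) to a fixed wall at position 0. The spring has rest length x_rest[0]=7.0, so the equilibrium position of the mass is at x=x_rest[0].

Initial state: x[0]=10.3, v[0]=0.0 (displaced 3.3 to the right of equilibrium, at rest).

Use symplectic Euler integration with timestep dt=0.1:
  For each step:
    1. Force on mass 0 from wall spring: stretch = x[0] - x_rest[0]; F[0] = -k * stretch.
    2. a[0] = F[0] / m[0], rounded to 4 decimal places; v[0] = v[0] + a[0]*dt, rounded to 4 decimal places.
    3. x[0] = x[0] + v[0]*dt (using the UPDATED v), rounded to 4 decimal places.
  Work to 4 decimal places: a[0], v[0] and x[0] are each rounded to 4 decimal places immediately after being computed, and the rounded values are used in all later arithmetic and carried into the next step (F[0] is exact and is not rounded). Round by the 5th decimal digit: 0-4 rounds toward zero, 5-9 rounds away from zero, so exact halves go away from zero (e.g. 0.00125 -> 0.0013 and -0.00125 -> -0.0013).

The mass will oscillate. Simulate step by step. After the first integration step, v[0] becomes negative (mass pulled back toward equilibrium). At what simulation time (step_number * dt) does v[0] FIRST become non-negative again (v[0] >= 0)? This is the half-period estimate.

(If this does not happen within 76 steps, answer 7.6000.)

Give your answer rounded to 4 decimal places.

Answer: 3.8000

Derivation:
Step 0: x=[10.3000] v=[0.0000]
Step 1: x=[10.2764] v=[-0.2357]
Step 2: x=[10.2294] v=[-0.4697]
Step 3: x=[10.1594] v=[-0.7004]
Step 4: x=[10.0668] v=[-0.9261]
Step 5: x=[9.9523] v=[-1.1452]
Step 6: x=[9.8167] v=[-1.3561]
Step 7: x=[9.6610] v=[-1.5573]
Step 8: x=[9.4863] v=[-1.7474]
Step 9: x=[9.2938] v=[-1.9250]
Step 10: x=[9.0849] v=[-2.0888]
Step 11: x=[8.8611] v=[-2.2377]
Step 12: x=[8.6240] v=[-2.3706]
Step 13: x=[8.3753] v=[-2.4866]
Step 14: x=[8.1168] v=[-2.5848]
Step 15: x=[7.8503] v=[-2.6646]
Step 16: x=[7.5778] v=[-2.7253]
Step 17: x=[7.3011] v=[-2.7666]
Step 18: x=[7.0223] v=[-2.7881]
Step 19: x=[6.7433] v=[-2.7897]
Step 20: x=[6.4662] v=[-2.7714]
Step 21: x=[6.1929] v=[-2.7333]
Step 22: x=[5.9253] v=[-2.6757]
Step 23: x=[5.6654] v=[-2.5989]
Step 24: x=[5.4150] v=[-2.5036]
Step 25: x=[5.1760] v=[-2.3904]
Step 26: x=[4.9500] v=[-2.2601]
Step 27: x=[4.7386] v=[-2.1137]
Step 28: x=[4.5434] v=[-1.9522]
Step 29: x=[4.3657] v=[-1.7767]
Step 30: x=[4.2069] v=[-1.5885]
Step 31: x=[4.0680] v=[-1.3890]
Step 32: x=[3.9500] v=[-1.1796]
Step 33: x=[3.8538] v=[-0.9617]
Step 34: x=[3.7801] v=[-0.7370]
Step 35: x=[3.7294] v=[-0.5070]
Step 36: x=[3.7021] v=[-0.2734]
Step 37: x=[3.6983] v=[-0.0378]
Step 38: x=[3.7181] v=[0.1980]
First v>=0 after going negative at step 38, time=3.8000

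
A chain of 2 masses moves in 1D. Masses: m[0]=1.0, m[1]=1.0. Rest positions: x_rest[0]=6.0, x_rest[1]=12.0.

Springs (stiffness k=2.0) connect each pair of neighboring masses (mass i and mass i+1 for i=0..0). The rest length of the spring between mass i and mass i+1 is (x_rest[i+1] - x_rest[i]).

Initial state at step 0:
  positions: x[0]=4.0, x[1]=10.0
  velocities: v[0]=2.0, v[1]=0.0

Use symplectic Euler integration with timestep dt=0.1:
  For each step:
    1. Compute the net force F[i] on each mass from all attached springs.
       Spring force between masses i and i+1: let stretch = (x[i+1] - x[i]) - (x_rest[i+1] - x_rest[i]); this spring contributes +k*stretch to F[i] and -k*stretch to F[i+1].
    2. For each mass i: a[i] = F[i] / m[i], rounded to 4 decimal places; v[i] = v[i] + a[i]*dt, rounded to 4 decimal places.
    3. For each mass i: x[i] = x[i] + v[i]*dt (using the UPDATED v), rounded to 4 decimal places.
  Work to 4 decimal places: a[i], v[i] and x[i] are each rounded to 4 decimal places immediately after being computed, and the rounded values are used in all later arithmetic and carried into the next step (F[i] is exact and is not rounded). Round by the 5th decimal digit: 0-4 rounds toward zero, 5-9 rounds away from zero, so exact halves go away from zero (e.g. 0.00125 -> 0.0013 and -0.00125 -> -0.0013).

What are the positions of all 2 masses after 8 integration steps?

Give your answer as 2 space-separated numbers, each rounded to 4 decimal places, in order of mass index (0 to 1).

Answer: 5.3024 10.2978

Derivation:
Step 0: x=[4.0000 10.0000] v=[2.0000 0.0000]
Step 1: x=[4.2000 10.0000] v=[2.0000 0.0000]
Step 2: x=[4.3960 10.0040] v=[1.9600 0.0400]
Step 3: x=[4.5842 10.0158] v=[1.8816 0.1184]
Step 4: x=[4.7610 10.0390] v=[1.7679 0.2321]
Step 5: x=[4.9234 10.0767] v=[1.6235 0.3765]
Step 6: x=[5.0688 10.1313] v=[1.4542 0.5458]
Step 7: x=[5.1955 10.2046] v=[1.2667 0.7333]
Step 8: x=[5.3024 10.2978] v=[1.0685 0.9315]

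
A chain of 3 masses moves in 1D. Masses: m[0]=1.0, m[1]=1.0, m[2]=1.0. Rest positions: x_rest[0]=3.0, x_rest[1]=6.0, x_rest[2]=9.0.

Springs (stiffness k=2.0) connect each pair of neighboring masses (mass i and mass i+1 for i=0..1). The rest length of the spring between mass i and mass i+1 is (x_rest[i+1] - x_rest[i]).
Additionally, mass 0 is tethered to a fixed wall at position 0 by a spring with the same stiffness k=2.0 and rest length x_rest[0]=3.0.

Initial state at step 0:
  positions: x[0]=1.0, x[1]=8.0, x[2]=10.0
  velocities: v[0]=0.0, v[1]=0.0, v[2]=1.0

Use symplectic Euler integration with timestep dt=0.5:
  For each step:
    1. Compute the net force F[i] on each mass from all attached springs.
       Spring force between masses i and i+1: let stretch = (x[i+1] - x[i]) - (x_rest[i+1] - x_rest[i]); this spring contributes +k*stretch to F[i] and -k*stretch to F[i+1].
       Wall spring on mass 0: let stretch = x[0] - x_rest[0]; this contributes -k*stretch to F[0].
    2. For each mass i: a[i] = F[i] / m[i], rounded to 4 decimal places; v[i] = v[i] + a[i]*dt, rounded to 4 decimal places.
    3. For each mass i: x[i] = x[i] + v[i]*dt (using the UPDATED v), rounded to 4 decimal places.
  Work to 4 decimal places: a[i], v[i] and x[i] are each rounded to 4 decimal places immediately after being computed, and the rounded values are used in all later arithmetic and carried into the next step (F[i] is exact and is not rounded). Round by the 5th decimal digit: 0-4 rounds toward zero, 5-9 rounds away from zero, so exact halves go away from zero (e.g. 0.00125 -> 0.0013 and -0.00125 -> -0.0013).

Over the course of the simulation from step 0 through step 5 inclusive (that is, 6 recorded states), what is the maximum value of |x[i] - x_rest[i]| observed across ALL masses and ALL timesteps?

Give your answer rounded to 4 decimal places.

Step 0: x=[1.0000 8.0000 10.0000] v=[0.0000 0.0000 1.0000]
Step 1: x=[4.0000 5.5000 11.0000] v=[6.0000 -5.0000 2.0000]
Step 2: x=[5.7500 5.0000 10.7500] v=[3.5000 -1.0000 -0.5000]
Step 3: x=[4.2500 7.7500 9.1250] v=[-3.0000 5.5000 -3.2500]
Step 4: x=[2.3750 9.4375 8.3125] v=[-3.7500 3.3750 -1.6250]
Step 5: x=[2.8438 7.0313 9.5625] v=[0.9375 -4.8125 2.5000]
Max displacement = 3.4375

Answer: 3.4375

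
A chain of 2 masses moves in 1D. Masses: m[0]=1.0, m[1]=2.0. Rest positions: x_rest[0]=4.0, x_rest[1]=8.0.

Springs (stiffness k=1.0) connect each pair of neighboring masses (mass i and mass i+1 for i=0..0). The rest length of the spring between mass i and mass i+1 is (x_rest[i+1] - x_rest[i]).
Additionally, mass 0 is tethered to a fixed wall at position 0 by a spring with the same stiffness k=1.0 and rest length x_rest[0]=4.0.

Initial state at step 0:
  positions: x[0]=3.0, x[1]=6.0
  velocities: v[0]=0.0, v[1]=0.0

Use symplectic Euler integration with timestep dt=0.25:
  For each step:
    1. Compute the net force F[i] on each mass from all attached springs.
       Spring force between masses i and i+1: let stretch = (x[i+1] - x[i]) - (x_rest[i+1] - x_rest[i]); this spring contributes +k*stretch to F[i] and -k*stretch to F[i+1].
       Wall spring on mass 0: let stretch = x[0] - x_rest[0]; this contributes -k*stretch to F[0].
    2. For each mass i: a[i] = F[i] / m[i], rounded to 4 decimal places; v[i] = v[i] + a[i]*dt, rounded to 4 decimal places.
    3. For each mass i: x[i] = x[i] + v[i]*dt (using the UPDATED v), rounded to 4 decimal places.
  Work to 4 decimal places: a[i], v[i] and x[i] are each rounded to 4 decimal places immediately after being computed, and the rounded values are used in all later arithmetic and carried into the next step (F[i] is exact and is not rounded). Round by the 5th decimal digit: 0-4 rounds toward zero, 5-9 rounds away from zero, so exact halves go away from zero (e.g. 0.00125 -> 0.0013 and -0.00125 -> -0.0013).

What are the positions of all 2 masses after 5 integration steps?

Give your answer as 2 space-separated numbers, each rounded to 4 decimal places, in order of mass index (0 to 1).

Answer: 3.0603 6.4372

Derivation:
Step 0: x=[3.0000 6.0000] v=[0.0000 0.0000]
Step 1: x=[3.0000 6.0313] v=[0.0000 0.1250]
Step 2: x=[3.0020 6.0928] v=[0.0078 0.2461]
Step 3: x=[3.0095 6.1828] v=[0.0300 0.3598]
Step 4: x=[3.0273 6.2986] v=[0.0710 0.4632]
Step 5: x=[3.0603 6.4372] v=[0.1320 0.5543]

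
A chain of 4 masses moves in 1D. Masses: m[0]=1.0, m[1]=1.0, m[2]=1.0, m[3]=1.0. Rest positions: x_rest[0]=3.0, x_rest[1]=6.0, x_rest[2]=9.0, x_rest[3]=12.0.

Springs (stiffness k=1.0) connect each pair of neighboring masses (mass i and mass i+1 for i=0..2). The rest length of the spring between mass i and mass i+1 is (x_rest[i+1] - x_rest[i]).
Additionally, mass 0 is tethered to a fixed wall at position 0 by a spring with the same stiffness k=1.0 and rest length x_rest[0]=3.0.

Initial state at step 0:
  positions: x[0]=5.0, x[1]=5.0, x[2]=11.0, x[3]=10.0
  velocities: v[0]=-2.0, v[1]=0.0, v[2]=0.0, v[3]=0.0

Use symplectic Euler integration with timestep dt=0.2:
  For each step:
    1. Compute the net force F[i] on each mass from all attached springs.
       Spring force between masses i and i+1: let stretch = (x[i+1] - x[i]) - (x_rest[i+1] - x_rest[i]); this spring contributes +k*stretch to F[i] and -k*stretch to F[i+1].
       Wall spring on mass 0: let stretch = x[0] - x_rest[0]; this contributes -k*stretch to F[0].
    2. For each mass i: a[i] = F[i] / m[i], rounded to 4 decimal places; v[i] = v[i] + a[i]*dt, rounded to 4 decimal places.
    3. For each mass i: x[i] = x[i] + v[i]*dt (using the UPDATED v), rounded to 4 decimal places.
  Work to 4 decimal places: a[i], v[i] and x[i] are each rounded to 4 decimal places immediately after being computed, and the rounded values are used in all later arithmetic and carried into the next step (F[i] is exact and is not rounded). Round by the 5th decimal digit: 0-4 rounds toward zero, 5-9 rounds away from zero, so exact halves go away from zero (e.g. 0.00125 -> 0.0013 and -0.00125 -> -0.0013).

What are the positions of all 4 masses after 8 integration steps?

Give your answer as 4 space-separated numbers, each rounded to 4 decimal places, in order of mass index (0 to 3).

Step 0: x=[5.0000 5.0000 11.0000 10.0000] v=[-2.0000 0.0000 0.0000 0.0000]
Step 1: x=[4.4000 5.2400 10.7200 10.1600] v=[-3.0000 1.2000 -1.4000 0.8000]
Step 2: x=[3.6576 5.6656 10.1984 10.4624] v=[-3.7120 2.1280 -2.6080 1.5120]
Step 3: x=[2.8492 6.1922 9.5060 10.8742] v=[-4.0419 2.6330 -3.4618 2.0592]
Step 4: x=[2.0606 6.7176 8.7358 11.3513] v=[-3.9431 2.6272 -3.8509 2.3856]
Step 5: x=[1.3758 7.1375 7.9895 11.8438] v=[-3.4238 2.0994 -3.7314 2.4625]
Step 6: x=[0.8665 7.3610 7.3633 12.3021] v=[-2.5466 1.1175 -3.1309 2.2916]
Step 7: x=[0.5823 7.3248 6.9346 12.6829] v=[-1.4210 -0.1809 -2.1436 1.9038]
Step 8: x=[0.5445 7.0033 6.7514 12.9537] v=[-0.1890 -1.6074 -0.9159 1.3541]

Answer: 0.5445 7.0033 6.7514 12.9537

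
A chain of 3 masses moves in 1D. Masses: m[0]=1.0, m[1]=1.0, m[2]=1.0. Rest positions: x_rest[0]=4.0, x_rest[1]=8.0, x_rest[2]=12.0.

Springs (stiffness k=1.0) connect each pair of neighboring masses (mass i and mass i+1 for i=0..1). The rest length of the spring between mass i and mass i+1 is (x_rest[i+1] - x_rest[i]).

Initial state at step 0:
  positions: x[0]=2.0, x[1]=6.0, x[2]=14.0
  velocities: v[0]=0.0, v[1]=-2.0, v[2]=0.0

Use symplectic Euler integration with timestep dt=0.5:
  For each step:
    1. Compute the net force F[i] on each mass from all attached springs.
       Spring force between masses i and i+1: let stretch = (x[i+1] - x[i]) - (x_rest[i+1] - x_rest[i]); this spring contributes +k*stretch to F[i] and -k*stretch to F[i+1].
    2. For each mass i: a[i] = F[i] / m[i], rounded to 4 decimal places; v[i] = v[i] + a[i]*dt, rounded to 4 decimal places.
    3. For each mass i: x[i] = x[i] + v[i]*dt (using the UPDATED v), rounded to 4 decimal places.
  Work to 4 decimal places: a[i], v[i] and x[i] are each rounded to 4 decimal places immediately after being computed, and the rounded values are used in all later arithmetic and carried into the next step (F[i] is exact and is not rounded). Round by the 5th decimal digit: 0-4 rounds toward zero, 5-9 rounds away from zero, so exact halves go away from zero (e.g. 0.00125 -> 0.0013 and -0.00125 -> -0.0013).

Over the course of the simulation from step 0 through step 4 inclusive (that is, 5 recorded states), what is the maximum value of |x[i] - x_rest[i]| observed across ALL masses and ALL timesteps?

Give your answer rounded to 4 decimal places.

Answer: 3.9844

Derivation:
Step 0: x=[2.0000 6.0000 14.0000] v=[0.0000 -2.0000 0.0000]
Step 1: x=[2.0000 6.0000 13.0000] v=[0.0000 0.0000 -2.0000]
Step 2: x=[2.0000 6.7500 11.2500] v=[0.0000 1.5000 -3.5000]
Step 3: x=[2.1875 7.4375 9.3750] v=[0.3750 1.3750 -3.7500]
Step 4: x=[2.6875 7.2969 8.0156] v=[1.0000 -0.2813 -2.7188]
Max displacement = 3.9844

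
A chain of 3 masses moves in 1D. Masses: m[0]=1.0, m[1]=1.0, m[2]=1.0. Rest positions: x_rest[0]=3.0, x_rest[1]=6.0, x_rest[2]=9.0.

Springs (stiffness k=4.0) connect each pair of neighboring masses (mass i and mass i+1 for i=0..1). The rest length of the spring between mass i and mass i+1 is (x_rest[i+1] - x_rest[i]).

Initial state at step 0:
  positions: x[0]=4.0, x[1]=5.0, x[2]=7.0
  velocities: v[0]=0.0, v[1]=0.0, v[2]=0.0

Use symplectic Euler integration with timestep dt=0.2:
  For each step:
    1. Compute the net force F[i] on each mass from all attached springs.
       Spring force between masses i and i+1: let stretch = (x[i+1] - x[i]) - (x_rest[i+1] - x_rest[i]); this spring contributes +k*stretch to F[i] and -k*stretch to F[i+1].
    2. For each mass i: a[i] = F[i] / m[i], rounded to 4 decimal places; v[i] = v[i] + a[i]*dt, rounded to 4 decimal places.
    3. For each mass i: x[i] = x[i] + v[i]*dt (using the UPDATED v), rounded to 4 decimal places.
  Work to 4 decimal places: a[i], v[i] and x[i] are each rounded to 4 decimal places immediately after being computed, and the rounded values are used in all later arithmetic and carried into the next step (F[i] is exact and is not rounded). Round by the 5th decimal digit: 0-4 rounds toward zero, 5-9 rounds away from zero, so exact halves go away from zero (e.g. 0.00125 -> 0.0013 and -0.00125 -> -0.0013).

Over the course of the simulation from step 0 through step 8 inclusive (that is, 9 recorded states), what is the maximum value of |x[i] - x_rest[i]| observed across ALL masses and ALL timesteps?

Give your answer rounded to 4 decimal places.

Step 0: x=[4.0000 5.0000 7.0000] v=[0.0000 0.0000 0.0000]
Step 1: x=[3.6800 5.1600 7.1600] v=[-1.6000 0.8000 0.8000]
Step 2: x=[3.1168 5.4032 7.4800] v=[-2.8160 1.2160 1.6000]
Step 3: x=[2.4394 5.6129 7.9477] v=[-3.3869 1.0483 2.3386]
Step 4: x=[1.7898 5.6884 8.5219] v=[-3.2481 0.3773 2.8708]
Step 5: x=[1.2840 5.5934 9.1227] v=[-2.5292 -0.4748 3.0040]
Step 6: x=[0.9877 5.3736 9.6388] v=[-1.4817 -1.0989 2.5806]
Step 7: x=[0.9131 5.1345 9.9525] v=[-0.3730 -1.1955 1.5684]
Step 8: x=[1.0339 4.9909 9.9753] v=[0.6041 -0.7182 0.1140]
Max displacement = 2.0869

Answer: 2.0869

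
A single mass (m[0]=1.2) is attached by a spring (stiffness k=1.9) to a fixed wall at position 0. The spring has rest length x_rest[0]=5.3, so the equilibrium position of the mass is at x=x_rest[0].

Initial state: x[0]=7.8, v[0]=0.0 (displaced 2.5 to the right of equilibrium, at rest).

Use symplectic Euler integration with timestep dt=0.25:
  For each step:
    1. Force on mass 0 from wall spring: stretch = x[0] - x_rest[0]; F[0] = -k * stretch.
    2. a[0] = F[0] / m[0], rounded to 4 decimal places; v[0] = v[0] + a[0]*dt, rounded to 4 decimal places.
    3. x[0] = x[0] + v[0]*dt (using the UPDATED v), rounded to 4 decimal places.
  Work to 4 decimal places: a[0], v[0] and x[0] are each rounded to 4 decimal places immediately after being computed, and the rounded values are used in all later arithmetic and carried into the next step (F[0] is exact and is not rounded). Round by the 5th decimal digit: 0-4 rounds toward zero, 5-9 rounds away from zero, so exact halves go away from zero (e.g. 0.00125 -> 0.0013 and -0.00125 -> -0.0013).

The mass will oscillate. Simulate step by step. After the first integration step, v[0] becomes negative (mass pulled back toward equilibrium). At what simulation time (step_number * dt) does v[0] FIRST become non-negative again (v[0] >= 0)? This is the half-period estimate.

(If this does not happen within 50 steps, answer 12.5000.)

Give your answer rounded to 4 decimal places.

Answer: 2.5000

Derivation:
Step 0: x=[7.8000] v=[0.0000]
Step 1: x=[7.5526] v=[-0.9896]
Step 2: x=[7.0823] v=[-1.8813]
Step 3: x=[6.4356] v=[-2.5868]
Step 4: x=[5.6765] v=[-3.0363]
Step 5: x=[4.8802] v=[-3.1853]
Step 6: x=[4.1254] v=[-3.0191]
Step 7: x=[3.4869] v=[-2.5542]
Step 8: x=[3.0278] v=[-1.8365]
Step 9: x=[2.7935] v=[-0.9371]
Step 10: x=[2.8073] v=[0.0551]
First v>=0 after going negative at step 10, time=2.5000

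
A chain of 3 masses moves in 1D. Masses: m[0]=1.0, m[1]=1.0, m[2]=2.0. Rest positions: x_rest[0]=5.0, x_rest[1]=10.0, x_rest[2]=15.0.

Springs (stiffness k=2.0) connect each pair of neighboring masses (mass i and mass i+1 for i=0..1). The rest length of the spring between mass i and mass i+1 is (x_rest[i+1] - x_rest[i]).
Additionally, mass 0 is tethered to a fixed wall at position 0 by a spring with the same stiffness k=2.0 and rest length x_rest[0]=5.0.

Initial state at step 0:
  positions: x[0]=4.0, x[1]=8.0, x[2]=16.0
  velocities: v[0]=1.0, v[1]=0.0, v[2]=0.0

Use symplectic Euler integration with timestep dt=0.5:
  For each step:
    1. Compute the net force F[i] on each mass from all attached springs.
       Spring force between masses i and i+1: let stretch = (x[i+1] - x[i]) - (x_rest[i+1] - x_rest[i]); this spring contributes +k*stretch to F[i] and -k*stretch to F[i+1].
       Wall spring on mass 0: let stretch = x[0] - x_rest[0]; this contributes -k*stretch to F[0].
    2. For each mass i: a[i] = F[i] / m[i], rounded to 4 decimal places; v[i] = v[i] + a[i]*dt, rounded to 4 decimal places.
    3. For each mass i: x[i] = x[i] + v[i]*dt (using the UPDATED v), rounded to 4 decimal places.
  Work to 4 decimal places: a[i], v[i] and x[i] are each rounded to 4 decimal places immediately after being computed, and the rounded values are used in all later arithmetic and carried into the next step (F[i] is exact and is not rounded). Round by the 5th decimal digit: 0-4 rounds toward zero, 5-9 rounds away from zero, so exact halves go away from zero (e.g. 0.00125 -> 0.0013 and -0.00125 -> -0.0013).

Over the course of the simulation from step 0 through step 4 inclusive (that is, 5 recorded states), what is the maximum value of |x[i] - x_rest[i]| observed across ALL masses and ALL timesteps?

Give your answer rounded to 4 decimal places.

Answer: 2.3594

Derivation:
Step 0: x=[4.0000 8.0000 16.0000] v=[1.0000 0.0000 0.0000]
Step 1: x=[4.5000 10.0000 15.2500] v=[1.0000 4.0000 -1.5000]
Step 2: x=[5.5000 11.8750 14.4375] v=[2.0000 3.7500 -1.6250]
Step 3: x=[6.9375 11.8438 14.2344] v=[2.8750 -0.0625 -0.4063]
Step 4: x=[7.3594 10.5547 14.6836] v=[0.8438 -2.5782 0.8984]
Max displacement = 2.3594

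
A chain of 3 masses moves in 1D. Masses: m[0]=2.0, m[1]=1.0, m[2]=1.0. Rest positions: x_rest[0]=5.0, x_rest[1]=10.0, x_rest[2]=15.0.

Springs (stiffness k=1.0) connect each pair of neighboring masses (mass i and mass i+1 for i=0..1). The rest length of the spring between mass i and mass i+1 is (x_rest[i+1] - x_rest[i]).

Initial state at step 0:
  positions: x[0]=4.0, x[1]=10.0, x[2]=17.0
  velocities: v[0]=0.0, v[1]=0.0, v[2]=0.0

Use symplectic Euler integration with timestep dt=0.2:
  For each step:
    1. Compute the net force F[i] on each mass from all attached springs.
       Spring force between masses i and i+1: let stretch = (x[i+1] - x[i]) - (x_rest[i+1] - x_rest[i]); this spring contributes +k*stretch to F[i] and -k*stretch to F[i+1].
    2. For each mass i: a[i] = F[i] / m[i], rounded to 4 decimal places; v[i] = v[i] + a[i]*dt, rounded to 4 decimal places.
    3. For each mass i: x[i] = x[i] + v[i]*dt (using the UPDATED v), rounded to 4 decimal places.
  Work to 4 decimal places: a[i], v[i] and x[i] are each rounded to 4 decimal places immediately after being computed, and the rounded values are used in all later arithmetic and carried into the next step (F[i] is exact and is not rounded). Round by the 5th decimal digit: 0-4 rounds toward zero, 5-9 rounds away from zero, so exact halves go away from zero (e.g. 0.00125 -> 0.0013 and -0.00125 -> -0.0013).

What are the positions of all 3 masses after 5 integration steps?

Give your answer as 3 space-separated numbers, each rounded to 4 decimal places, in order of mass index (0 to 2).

Answer: 4.3108 10.4218 15.9567

Derivation:
Step 0: x=[4.0000 10.0000 17.0000] v=[0.0000 0.0000 0.0000]
Step 1: x=[4.0200 10.0400 16.9200] v=[0.1000 0.2000 -0.4000]
Step 2: x=[4.0604 10.1144 16.7648] v=[0.2020 0.3720 -0.7760]
Step 3: x=[4.1219 10.2127 16.5436] v=[0.3074 0.4913 -1.1061]
Step 4: x=[4.2052 10.3206 16.2691] v=[0.4165 0.5393 -1.3723]
Step 5: x=[4.3108 10.4218 15.9567] v=[0.5280 0.5059 -1.5620]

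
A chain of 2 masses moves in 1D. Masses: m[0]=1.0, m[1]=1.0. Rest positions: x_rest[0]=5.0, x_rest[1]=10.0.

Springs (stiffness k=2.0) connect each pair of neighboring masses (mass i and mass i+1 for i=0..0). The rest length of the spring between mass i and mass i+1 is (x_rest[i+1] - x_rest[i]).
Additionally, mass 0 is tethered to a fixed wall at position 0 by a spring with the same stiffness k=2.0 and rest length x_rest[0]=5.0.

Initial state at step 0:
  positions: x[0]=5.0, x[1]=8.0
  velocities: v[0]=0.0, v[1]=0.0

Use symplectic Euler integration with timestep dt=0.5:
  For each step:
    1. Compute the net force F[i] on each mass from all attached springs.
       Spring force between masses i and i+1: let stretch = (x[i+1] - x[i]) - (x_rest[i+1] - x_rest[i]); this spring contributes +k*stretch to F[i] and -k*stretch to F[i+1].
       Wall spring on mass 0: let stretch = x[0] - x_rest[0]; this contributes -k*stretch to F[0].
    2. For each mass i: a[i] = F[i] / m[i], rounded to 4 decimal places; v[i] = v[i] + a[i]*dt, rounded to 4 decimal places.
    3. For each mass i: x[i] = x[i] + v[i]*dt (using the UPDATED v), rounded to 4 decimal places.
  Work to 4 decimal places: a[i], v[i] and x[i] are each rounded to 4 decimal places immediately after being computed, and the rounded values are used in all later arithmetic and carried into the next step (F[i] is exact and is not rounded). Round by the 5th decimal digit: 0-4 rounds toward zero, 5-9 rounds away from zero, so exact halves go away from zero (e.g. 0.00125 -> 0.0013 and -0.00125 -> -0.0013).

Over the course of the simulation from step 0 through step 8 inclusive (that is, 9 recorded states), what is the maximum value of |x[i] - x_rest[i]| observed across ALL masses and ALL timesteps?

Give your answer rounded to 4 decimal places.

Step 0: x=[5.0000 8.0000] v=[0.0000 0.0000]
Step 1: x=[4.0000 9.0000] v=[-2.0000 2.0000]
Step 2: x=[3.5000 10.0000] v=[-1.0000 2.0000]
Step 3: x=[4.5000 10.2500] v=[2.0000 0.5000]
Step 4: x=[6.1250 10.1250] v=[3.2500 -0.2500]
Step 5: x=[6.6875 10.5000] v=[1.1250 0.7500]
Step 6: x=[5.8125 11.4688] v=[-1.7500 1.9375]
Step 7: x=[4.8594 12.1094] v=[-1.9062 1.2812]
Step 8: x=[5.1016 11.6250] v=[0.4844 -0.9688]
Max displacement = 2.1094

Answer: 2.1094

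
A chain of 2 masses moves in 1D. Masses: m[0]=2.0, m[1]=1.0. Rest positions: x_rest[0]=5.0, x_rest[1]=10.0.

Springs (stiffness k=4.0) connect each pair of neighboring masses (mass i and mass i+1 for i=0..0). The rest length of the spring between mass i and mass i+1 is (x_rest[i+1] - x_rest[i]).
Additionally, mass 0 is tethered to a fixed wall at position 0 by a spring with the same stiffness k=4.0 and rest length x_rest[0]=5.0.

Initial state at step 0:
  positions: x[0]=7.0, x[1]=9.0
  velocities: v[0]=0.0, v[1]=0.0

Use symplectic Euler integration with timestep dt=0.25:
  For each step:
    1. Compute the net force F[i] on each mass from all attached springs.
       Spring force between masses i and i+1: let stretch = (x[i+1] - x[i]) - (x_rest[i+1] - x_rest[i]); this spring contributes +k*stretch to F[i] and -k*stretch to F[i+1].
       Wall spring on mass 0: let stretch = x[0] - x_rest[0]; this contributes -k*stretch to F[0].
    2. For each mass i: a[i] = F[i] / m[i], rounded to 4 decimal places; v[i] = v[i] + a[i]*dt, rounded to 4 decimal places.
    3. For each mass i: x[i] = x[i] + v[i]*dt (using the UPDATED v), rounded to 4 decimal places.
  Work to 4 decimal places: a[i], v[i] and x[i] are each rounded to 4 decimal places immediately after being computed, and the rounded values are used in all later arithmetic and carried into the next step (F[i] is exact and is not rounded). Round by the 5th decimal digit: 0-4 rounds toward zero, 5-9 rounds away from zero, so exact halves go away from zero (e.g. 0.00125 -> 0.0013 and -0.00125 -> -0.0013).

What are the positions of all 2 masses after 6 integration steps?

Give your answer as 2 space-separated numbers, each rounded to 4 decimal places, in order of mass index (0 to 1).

Answer: 4.3345 10.5863

Derivation:
Step 0: x=[7.0000 9.0000] v=[0.0000 0.0000]
Step 1: x=[6.3750 9.7500] v=[-2.5000 3.0000]
Step 2: x=[5.3750 10.9063] v=[-4.0000 4.6250]
Step 3: x=[4.3945 11.9297] v=[-3.9219 4.0937]
Step 4: x=[3.8066 12.3193] v=[-2.3516 1.5585]
Step 5: x=[3.8070 11.8308] v=[0.0015 -1.9542]
Step 6: x=[4.3345 10.5863] v=[2.1099 -4.9780]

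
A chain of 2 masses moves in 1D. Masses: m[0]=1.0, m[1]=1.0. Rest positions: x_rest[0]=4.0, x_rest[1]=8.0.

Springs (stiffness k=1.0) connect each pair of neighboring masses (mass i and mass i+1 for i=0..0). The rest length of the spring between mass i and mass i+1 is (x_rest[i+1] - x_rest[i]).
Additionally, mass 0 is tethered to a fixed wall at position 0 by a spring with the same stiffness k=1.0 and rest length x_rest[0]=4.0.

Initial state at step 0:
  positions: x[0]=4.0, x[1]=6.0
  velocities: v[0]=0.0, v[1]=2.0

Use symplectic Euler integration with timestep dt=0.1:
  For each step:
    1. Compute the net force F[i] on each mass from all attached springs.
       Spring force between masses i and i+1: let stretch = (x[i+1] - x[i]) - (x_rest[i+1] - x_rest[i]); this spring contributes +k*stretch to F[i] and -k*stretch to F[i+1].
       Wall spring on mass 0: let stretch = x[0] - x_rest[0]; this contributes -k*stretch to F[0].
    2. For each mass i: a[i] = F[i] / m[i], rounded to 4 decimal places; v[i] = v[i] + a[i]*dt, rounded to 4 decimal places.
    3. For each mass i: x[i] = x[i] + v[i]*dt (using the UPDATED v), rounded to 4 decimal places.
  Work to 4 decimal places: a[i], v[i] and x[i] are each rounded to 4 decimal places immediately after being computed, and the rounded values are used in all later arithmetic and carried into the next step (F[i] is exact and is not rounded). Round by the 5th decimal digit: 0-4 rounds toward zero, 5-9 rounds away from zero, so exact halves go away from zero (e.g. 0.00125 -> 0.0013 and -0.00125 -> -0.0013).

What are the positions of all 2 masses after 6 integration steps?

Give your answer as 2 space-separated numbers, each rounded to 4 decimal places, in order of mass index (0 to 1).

Step 0: x=[4.0000 6.0000] v=[0.0000 2.0000]
Step 1: x=[3.9800 6.2200] v=[-0.2000 2.2000]
Step 2: x=[3.9426 6.4576] v=[-0.3740 2.3760]
Step 3: x=[3.8909 6.7101] v=[-0.5168 2.5245]
Step 4: x=[3.8285 6.9744] v=[-0.6240 2.6426]
Step 5: x=[3.7593 7.2472] v=[-0.6923 2.7280]
Step 6: x=[3.6874 7.5251] v=[-0.7194 2.7792]

Answer: 3.6874 7.5251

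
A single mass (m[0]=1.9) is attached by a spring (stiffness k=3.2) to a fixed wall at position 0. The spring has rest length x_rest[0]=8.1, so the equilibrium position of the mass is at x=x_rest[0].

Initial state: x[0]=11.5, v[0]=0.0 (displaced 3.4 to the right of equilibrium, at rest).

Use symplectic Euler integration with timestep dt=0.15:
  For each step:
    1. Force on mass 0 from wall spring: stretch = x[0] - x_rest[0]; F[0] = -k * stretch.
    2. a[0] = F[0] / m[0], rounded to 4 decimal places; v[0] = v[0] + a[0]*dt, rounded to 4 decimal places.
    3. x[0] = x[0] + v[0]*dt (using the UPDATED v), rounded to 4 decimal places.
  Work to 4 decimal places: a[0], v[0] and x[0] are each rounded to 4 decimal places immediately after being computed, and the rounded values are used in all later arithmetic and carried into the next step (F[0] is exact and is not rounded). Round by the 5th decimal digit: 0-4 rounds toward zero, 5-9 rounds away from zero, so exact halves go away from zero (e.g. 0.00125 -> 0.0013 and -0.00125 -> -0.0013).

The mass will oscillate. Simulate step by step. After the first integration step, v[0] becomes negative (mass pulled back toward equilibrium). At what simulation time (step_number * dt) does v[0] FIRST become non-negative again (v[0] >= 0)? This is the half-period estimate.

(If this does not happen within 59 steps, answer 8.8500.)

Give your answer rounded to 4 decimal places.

Step 0: x=[11.5000] v=[0.0000]
Step 1: x=[11.3712] v=[-0.8589]
Step 2: x=[11.1184] v=[-1.6853]
Step 3: x=[10.7512] v=[-2.4478]
Step 4: x=[10.2836] v=[-3.1176]
Step 5: x=[9.7332] v=[-3.6692]
Step 6: x=[9.1209] v=[-4.0818]
Step 7: x=[8.4699] v=[-4.3397]
Step 8: x=[7.8049] v=[-4.4332]
Step 9: x=[7.1511] v=[-4.3587]
Step 10: x=[6.5333] v=[-4.1190]
Step 11: x=[5.9748] v=[-3.7232]
Step 12: x=[5.4969] v=[-3.1863]
Step 13: x=[5.1176] v=[-2.5287]
Step 14: x=[4.8513] v=[-1.7753]
Step 15: x=[4.7081] v=[-0.9546]
Step 16: x=[4.6934] v=[-0.0977]
Step 17: x=[4.8078] v=[0.7629]
First v>=0 after going negative at step 17, time=2.5500

Answer: 2.5500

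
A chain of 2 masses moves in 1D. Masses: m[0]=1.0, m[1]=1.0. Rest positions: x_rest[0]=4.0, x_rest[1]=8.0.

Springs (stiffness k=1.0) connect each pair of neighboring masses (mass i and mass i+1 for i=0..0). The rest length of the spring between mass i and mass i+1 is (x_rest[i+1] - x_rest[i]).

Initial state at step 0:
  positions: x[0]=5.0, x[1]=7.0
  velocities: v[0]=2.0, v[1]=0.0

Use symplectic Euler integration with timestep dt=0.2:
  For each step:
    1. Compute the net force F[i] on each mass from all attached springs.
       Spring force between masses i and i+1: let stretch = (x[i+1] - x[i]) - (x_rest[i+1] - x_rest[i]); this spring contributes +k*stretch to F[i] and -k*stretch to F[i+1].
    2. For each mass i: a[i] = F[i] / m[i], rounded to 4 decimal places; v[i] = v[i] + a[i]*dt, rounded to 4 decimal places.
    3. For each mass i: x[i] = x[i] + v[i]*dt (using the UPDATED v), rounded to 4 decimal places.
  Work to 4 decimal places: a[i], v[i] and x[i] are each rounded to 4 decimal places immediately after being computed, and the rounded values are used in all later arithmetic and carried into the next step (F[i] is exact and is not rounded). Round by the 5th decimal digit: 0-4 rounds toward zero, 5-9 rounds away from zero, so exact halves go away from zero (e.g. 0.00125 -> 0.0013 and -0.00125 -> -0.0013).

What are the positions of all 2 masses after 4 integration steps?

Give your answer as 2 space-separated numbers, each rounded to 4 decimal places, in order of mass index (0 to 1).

Step 0: x=[5.0000 7.0000] v=[2.0000 0.0000]
Step 1: x=[5.3200 7.0800] v=[1.6000 0.4000]
Step 2: x=[5.5504 7.2496] v=[1.1520 0.8480]
Step 3: x=[5.6888 7.5112] v=[0.6918 1.3082]
Step 4: x=[5.7401 7.8599] v=[0.2563 1.7437]

Answer: 5.7401 7.8599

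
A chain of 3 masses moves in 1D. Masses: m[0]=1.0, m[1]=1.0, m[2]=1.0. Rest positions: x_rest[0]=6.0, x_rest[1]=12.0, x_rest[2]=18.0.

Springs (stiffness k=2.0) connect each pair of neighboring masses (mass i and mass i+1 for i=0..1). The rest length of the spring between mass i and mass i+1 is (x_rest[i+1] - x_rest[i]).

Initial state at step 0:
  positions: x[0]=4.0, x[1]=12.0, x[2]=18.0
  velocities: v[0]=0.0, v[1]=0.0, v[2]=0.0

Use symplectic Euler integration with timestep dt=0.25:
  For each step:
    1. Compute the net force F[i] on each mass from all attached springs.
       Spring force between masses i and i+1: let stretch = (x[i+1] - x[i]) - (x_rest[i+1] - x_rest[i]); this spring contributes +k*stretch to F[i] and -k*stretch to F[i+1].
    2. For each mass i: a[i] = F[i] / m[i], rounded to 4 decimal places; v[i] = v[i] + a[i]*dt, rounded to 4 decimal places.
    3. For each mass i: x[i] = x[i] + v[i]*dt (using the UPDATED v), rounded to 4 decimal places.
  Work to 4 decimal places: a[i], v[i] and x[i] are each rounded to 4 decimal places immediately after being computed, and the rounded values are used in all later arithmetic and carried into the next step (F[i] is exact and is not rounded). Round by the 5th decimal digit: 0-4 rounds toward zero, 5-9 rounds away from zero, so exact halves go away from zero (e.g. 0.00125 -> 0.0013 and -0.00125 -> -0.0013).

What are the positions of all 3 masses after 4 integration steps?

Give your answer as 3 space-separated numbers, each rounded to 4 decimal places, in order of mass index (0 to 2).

Answer: 5.6925 10.6733 17.6343

Derivation:
Step 0: x=[4.0000 12.0000 18.0000] v=[0.0000 0.0000 0.0000]
Step 1: x=[4.2500 11.7500 18.0000] v=[1.0000 -1.0000 0.0000]
Step 2: x=[4.6875 11.3438 17.9688] v=[1.7500 -1.6250 -0.1250]
Step 3: x=[5.2071 10.9336 17.8594] v=[2.0782 -1.6407 -0.4375]
Step 4: x=[5.6925 10.6733 17.6343] v=[1.9415 -1.0411 -0.9004]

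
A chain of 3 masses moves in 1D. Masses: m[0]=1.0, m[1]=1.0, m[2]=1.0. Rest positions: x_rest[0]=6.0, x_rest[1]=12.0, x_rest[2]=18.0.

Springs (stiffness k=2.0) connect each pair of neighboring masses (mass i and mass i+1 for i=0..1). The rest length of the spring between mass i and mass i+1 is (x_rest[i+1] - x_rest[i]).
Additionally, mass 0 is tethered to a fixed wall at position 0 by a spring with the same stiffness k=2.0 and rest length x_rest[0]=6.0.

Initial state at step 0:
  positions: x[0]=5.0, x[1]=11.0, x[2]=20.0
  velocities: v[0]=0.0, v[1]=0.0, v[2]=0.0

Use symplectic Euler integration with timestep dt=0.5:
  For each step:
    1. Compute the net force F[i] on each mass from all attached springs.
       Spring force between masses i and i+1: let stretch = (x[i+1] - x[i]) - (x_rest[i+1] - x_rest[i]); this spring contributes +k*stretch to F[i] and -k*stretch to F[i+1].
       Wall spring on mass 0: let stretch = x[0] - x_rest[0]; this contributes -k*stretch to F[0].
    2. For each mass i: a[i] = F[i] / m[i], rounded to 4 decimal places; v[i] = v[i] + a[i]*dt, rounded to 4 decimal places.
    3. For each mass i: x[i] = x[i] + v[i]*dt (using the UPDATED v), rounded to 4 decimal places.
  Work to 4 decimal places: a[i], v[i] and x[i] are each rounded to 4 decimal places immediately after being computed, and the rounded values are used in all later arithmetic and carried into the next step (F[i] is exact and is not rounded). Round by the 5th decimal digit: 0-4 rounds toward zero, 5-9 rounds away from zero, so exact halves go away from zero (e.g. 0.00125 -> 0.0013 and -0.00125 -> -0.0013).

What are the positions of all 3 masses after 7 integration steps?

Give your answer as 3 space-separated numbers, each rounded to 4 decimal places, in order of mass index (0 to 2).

Answer: 3.9454 11.5235 18.7501

Derivation:
Step 0: x=[5.0000 11.0000 20.0000] v=[0.0000 0.0000 0.0000]
Step 1: x=[5.5000 12.5000 18.5000] v=[1.0000 3.0000 -3.0000]
Step 2: x=[6.7500 13.5000 17.0000] v=[2.5000 2.0000 -3.0000]
Step 3: x=[8.0000 12.8750 16.7500] v=[2.5000 -1.2500 -0.5000]
Step 4: x=[7.6875 11.7500 17.5625] v=[-0.6250 -2.2500 1.6250]
Step 5: x=[5.5625 11.5000 18.4688] v=[-4.2500 -0.5000 1.8125]
Step 6: x=[3.6250 11.7657 18.8907] v=[-3.8750 0.5313 0.8437]
Step 7: x=[3.9454 11.5235 18.7501] v=[0.6407 -0.4844 -0.2813]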